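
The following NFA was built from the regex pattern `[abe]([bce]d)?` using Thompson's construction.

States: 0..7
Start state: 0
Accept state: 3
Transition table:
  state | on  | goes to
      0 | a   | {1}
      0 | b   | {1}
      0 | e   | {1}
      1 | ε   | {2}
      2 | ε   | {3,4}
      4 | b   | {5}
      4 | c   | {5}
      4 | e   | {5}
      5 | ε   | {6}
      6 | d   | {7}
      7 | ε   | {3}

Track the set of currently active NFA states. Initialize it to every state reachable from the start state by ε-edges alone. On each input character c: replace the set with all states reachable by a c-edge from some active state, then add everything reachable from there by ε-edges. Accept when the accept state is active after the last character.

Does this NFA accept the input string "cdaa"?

Answer: REJECT

Trace:
initial (ε-close {0}): {0}
'c' @ 1: {}  — dead — no transitions
rest 'daa' ignored (set empty)
end set {} — state 3 not in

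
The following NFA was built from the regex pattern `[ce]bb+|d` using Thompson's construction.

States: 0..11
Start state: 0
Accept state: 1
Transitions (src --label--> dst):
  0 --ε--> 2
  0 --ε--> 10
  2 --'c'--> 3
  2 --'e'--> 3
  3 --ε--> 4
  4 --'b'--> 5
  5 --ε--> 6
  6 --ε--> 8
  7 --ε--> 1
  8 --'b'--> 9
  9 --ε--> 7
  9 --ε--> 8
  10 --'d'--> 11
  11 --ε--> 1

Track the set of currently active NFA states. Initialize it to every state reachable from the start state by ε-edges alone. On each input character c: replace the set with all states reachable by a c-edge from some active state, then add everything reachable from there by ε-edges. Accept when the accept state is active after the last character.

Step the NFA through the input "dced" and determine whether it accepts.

initial (ε-close {0}): {0,2,10}
'd' @ 1: {1,11}  [accepting]
'c' @ 2: {}  — state set empty
rest 'ed' ignored (set empty)
final: {}; accept 1 not in set

Answer: REJECT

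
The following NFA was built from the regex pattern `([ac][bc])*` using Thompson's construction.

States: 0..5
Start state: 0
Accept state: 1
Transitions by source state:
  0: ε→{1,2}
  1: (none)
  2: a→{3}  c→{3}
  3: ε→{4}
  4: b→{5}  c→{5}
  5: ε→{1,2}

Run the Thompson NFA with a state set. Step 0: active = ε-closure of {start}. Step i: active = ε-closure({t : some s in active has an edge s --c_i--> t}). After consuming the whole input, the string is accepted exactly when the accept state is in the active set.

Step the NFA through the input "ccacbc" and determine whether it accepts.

Answer: REJECT

Derivation:
initial (ε-close {0}): {0,1,2}
'c' @ 1: {3,4}
'c' @ 2: {1,2,5}  (accept∈set)
'a' @ 3: {3,4}
'c' @ 4: {1,2,5}  (accept∈set)
'b' @ 5: {}  — no active states
rest 'c' ignored (set empty)
end set {} — state 1 not in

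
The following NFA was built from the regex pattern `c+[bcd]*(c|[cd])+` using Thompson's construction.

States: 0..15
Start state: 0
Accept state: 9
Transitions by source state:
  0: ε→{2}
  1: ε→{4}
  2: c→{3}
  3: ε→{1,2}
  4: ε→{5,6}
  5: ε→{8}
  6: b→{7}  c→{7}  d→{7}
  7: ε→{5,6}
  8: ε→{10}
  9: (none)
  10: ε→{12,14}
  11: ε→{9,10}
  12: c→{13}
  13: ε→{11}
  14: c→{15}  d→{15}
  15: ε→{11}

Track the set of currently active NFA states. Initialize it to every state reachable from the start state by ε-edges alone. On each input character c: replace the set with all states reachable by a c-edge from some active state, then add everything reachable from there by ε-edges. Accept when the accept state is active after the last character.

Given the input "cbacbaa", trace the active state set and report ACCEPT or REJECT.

initial (ε-close {0}): {0,2}
'c' @ 1: {1,2,3,4,5,6,8,10,12,14}
'b' @ 2: {5,6,7,8,10,12,14}
'a' @ 3: {}  — dead — no transitions
rest 'cbaa' ignored (set empty)
end set {} — state 9 not in

Answer: REJECT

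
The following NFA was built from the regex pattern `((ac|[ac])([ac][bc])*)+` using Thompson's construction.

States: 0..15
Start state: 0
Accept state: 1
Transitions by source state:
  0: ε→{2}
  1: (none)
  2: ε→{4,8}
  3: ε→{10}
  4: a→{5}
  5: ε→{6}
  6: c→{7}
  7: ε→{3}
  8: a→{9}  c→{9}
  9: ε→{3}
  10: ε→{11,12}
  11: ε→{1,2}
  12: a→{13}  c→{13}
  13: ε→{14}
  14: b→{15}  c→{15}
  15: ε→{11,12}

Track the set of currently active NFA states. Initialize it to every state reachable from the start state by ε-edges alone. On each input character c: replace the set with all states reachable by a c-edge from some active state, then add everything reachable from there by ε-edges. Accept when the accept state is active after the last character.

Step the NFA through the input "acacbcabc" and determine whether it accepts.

Answer: ACCEPT

Derivation:
S₀ = ε-closure({0}) = {0,2,4,8}
'a' @ 1: {1,2,3,4,5,6,8,9,10,11,12}  ✓accept
'c' @ 2: {1,2,3,4,7,8,9,10,11,12,13,14}  ✓accept
'a' @ 3: {1,2,3,4,5,6,8,9,10,11,12,13,14}  ✓accept
'c' @ 4: {1,2,3,4,7,8,9,10,11,12,13,14,15}  ✓accept
'b' @ 5: {1,2,4,8,11,12,15}  ✓accept
'c' @ 6: {1,2,3,4,8,9,10,11,12,13,14}  ✓accept
'a' @ 7: {1,2,3,4,5,6,8,9,10,11,12,13,14}  ✓accept
'b' @ 8: {1,2,4,8,11,12,15}  ✓accept
'c' @ 9: {1,2,3,4,8,9,10,11,12,13,14}  ✓accept
final: {1,2,3,4,8,9,10,11,12,13,14}; accept 1 in set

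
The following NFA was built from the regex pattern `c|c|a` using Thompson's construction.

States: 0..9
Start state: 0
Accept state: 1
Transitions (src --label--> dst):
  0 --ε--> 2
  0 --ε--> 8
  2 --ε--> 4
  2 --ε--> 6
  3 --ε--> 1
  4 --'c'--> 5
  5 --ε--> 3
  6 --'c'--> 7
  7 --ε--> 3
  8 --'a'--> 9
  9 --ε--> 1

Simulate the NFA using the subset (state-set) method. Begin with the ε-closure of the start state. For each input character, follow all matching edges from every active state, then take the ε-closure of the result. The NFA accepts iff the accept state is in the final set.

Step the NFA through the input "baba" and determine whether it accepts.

initial (ε-close {0}): {0,2,4,6,8}
'b' @ 1: {}  — dead — no transitions
rest 'aba' ignored (set empty)
end set {} — state 1 not in

Answer: REJECT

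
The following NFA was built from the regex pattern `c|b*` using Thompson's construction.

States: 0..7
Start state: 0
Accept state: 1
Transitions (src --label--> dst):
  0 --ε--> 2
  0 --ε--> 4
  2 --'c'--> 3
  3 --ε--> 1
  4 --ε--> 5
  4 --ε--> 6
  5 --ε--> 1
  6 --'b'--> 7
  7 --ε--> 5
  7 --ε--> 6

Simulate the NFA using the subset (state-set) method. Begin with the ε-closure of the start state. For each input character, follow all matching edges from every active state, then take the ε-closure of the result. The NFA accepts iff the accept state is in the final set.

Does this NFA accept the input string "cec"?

S₀ = ε-closure({0}) = {0,1,2,4,5,6}
'c' @ 1: {1,3}  (accept∈set)
'e' @ 2: {}  — no active states
rest 'c' ignored (set empty)
final: {}; accept 1 not in set

Answer: REJECT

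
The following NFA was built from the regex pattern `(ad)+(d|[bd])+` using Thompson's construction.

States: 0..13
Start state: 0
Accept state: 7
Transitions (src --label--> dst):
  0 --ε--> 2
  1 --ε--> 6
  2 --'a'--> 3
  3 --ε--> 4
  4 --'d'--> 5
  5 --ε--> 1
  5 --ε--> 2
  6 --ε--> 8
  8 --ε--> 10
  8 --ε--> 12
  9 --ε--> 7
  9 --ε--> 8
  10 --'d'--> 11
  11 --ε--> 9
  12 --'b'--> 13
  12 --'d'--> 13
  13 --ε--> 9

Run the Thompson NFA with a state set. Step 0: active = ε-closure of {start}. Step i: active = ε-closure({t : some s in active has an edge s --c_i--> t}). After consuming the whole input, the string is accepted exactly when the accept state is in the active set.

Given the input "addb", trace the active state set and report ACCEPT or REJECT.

initial (ε-close {0}): {0,2}
'a' @ 1: {3,4}
'd' @ 2: {1,2,5,6,8,10,12}
'd' @ 3: {7,8,9,10,11,12,13}  ✓accept
'b' @ 4: {7,8,9,10,12,13}  ✓accept
after full input: {7,8,9,10,12,13}  (accept=7 in)

Answer: ACCEPT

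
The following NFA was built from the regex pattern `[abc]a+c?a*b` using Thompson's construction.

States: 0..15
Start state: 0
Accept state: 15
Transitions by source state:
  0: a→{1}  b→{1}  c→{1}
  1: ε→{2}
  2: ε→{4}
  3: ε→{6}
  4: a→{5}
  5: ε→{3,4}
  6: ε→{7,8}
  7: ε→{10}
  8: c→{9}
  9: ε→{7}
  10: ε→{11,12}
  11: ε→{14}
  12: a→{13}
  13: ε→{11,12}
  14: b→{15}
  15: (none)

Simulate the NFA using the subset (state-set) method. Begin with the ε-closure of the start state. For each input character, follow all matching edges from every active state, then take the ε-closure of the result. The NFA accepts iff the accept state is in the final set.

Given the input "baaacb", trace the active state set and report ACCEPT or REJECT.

S₀ = ε-closure({0}) = {0}
'b' @ 1: {1,2,4}
'a' @ 2: {3,4,5,6,7,8,10,11,12,14}
'a' @ 3: {3,4,5,6,7,8,10,11,12,13,14}
'a' @ 4: {3,4,5,6,7,8,10,11,12,13,14}
'c' @ 5: {7,9,10,11,12,14}
'b' @ 6: {15}  [accepting]
after full input: {15}  (accept=15 in)

Answer: ACCEPT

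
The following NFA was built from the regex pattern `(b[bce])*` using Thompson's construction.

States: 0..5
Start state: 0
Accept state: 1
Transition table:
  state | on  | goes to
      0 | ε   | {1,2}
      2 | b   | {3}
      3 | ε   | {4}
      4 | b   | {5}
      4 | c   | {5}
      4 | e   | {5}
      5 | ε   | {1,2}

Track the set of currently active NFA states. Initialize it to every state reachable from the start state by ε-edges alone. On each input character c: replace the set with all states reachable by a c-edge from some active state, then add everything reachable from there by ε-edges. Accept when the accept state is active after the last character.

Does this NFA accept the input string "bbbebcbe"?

initial (ε-close {0}): {0,1,2}
'b' @ 1: {3,4}
'b' @ 2: {1,2,5}  ✓accept
'b' @ 3: {3,4}
'e' @ 4: {1,2,5}  ✓accept
'b' @ 5: {3,4}
'c' @ 6: {1,2,5}  ✓accept
'b' @ 7: {3,4}
'e' @ 8: {1,2,5}  ✓accept
after full input: {1,2,5}  (accept=1 in)

Answer: ACCEPT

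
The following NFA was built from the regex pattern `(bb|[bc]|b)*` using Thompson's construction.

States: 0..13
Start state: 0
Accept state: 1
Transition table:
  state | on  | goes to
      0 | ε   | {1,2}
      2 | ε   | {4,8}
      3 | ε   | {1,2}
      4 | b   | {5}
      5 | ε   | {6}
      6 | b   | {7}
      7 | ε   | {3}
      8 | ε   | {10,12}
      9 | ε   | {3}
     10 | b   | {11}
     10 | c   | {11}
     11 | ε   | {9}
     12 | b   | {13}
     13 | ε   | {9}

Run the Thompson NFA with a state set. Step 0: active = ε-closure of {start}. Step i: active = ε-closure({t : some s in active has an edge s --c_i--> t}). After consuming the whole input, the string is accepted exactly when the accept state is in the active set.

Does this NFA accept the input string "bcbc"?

S₀ = ε-closure({0}) = {0,1,2,4,8,10,12}
'b' @ 1: {1,2,3,4,5,6,8,9,10,11,12,13}  [accepting]
'c' @ 2: {1,2,3,4,8,9,10,11,12}  [accepting]
'b' @ 3: {1,2,3,4,5,6,8,9,10,11,12,13}  [accepting]
'c' @ 4: {1,2,3,4,8,9,10,11,12}  [accepting]
after full input: {1,2,3,4,8,9,10,11,12}  (accept=1 in)

Answer: ACCEPT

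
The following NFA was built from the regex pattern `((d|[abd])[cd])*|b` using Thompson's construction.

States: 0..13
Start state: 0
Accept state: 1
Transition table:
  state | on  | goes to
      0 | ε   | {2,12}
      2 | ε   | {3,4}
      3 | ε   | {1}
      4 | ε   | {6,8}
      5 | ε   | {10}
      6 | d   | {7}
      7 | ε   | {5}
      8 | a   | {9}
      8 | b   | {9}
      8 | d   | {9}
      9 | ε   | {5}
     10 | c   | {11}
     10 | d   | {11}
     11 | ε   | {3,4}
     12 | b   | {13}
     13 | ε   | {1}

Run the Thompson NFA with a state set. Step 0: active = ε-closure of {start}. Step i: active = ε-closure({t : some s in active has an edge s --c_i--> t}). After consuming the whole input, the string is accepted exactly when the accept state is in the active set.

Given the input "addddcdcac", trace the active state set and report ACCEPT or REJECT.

Answer: ACCEPT

Derivation:
initial (ε-close {0}): {0,1,2,3,4,6,8,12}
'a' @ 1: {5,9,10}
'd' @ 2: {1,3,4,6,8,11}  (accept∈set)
'd' @ 3: {5,7,9,10}
'd' @ 4: {1,3,4,6,8,11}  (accept∈set)
'd' @ 5: {5,7,9,10}
'c' @ 6: {1,3,4,6,8,11}  (accept∈set)
'd' @ 7: {5,7,9,10}
'c' @ 8: {1,3,4,6,8,11}  (accept∈set)
'a' @ 9: {5,9,10}
'c' @ 10: {1,3,4,6,8,11}  (accept∈set)
final: {1,3,4,6,8,11}; accept 1 in set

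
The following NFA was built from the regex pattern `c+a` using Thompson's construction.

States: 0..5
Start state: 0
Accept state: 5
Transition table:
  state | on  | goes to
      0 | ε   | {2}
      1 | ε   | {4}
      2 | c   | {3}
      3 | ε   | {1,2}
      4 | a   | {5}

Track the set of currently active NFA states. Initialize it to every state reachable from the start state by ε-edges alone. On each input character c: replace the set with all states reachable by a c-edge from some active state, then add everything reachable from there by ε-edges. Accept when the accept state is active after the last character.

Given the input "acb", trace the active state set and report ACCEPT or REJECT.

Answer: REJECT

Derivation:
S₀ = ε-closure({0}) = {0,2}
'a' @ 1: {}  — state set empty
rest 'cb' ignored (set empty)
end set {} — state 5 not in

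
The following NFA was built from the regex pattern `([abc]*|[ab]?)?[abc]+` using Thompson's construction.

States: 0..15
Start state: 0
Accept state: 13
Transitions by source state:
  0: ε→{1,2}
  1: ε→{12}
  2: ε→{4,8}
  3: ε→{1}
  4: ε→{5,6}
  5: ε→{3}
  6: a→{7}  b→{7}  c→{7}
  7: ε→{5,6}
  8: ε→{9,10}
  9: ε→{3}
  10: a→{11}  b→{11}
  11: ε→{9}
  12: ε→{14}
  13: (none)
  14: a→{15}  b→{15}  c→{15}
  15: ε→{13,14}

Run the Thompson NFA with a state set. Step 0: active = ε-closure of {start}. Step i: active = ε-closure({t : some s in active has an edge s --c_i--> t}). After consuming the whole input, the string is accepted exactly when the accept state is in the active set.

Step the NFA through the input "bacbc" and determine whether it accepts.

Answer: ACCEPT

Derivation:
initial (ε-close {0}): {0,1,2,3,4,5,6,8,9,10,12,14}
'b' @ 1: {1,3,5,6,7,9,11,12,13,14,15}  [accepting]
'a' @ 2: {1,3,5,6,7,12,13,14,15}  [accepting]
'c' @ 3: {1,3,5,6,7,12,13,14,15}  [accepting]
'b' @ 4: {1,3,5,6,7,12,13,14,15}  [accepting]
'c' @ 5: {1,3,5,6,7,12,13,14,15}  [accepting]
after full input: {1,3,5,6,7,12,13,14,15}  (accept=13 in)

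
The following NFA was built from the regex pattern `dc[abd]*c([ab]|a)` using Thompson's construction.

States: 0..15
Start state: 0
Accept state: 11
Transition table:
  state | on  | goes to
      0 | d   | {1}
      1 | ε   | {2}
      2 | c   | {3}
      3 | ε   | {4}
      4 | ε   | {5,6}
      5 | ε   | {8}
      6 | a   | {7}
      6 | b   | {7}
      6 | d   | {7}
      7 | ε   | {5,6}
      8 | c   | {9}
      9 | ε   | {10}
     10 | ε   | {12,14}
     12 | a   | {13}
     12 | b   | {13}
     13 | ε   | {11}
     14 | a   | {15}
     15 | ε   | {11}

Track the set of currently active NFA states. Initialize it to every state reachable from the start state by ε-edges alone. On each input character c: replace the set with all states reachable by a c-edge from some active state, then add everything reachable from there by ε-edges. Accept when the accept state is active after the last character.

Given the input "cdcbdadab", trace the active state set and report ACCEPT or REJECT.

Answer: REJECT

Trace:
S₀ = ε-closure({0}) = {0}
'c' @ 1: {}  — state set empty
rest 'dcbdadab' ignored (set empty)
final: {}; accept 11 not in set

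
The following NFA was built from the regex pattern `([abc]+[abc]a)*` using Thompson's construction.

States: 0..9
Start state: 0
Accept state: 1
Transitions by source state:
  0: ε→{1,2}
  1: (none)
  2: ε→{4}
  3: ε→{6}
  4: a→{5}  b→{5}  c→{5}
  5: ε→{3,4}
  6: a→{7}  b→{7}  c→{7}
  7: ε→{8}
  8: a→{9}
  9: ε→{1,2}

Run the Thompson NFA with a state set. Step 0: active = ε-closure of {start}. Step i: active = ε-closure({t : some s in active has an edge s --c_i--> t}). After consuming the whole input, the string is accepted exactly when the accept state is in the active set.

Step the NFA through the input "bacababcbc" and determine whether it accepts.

start: ε-closure({0}) = {0,1,2,4}
'b' @ 1: {3,4,5,6}
'a' @ 2: {3,4,5,6,7,8}
'c' @ 3: {3,4,5,6,7,8}
'a' @ 4: {1,2,3,4,5,6,7,8,9}  ✓accept
'b' @ 5: {3,4,5,6,7,8}
'a' @ 6: {1,2,3,4,5,6,7,8,9}  ✓accept
'b' @ 7: {3,4,5,6,7,8}
'c' @ 8: {3,4,5,6,7,8}
'b' @ 9: {3,4,5,6,7,8}
'c' @ 10: {3,4,5,6,7,8}
final: {3,4,5,6,7,8}; accept 1 not in set

Answer: REJECT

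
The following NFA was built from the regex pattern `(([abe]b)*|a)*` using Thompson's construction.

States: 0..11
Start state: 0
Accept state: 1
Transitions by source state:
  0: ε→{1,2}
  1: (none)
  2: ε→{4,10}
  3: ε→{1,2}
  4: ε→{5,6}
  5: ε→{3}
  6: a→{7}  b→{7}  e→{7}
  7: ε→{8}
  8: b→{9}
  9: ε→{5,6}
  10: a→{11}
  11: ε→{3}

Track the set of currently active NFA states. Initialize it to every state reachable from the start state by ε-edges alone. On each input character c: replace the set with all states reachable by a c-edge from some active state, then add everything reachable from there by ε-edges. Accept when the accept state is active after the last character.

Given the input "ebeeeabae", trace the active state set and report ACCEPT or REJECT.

Answer: REJECT

Steps:
S₀ = ε-closure({0}) = {0,1,2,3,4,5,6,10}
'e' @ 1: {7,8}
'b' @ 2: {1,2,3,4,5,6,9,10}  (accept∈set)
'e' @ 3: {7,8}
'e' @ 4: {}  — dead — no transitions
rest 'eabae' ignored (set empty)
final: {}; accept 1 not in set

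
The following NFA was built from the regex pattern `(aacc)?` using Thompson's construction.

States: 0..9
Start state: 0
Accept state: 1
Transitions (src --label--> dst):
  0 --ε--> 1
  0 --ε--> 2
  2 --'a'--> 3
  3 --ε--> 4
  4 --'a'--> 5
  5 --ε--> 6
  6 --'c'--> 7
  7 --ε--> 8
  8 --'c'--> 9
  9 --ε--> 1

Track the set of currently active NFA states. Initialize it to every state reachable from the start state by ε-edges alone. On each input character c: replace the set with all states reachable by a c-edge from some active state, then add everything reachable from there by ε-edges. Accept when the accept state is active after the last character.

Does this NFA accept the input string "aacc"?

initial (ε-close {0}): {0,1,2}
'a' @ 1: {3,4}
'a' @ 2: {5,6}
'c' @ 3: {7,8}
'c' @ 4: {1,9}  (accept∈set)
final: {1,9}; accept 1 in set

Answer: ACCEPT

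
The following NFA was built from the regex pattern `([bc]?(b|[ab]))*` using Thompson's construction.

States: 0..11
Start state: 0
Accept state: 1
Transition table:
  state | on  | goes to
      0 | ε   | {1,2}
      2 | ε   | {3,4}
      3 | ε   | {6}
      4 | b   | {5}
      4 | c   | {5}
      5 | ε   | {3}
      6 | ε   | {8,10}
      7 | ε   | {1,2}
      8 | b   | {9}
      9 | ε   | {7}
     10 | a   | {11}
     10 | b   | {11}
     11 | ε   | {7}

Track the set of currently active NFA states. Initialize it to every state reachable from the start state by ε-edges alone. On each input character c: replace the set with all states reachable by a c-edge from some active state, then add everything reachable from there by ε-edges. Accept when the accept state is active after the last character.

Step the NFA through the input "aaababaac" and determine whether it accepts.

S₀ = ε-closure({0}) = {0,1,2,3,4,6,8,10}
'a' @ 1: {1,2,3,4,6,7,8,10,11}  ✓accept
'a' @ 2: {1,2,3,4,6,7,8,10,11}  ✓accept
'a' @ 3: {1,2,3,4,6,7,8,10,11}  ✓accept
'b' @ 4: {1,2,3,4,5,6,7,8,9,10,11}  ✓accept
'a' @ 5: {1,2,3,4,6,7,8,10,11}  ✓accept
'b' @ 6: {1,2,3,4,5,6,7,8,9,10,11}  ✓accept
'a' @ 7: {1,2,3,4,6,7,8,10,11}  ✓accept
'a' @ 8: {1,2,3,4,6,7,8,10,11}  ✓accept
'c' @ 9: {3,5,6,8,10}
after full input: {3,5,6,8,10}  (accept=1 not in)

Answer: REJECT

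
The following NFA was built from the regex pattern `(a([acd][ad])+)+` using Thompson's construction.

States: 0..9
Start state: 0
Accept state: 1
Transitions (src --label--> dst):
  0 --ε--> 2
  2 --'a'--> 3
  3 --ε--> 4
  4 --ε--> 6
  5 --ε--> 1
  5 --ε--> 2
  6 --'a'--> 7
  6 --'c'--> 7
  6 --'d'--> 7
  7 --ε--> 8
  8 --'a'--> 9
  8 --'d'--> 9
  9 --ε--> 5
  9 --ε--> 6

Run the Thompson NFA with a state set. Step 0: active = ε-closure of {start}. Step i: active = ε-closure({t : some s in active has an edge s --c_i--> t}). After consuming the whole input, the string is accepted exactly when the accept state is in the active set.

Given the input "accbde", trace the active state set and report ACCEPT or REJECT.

S₀ = ε-closure({0}) = {0,2}
'a' @ 1: {3,4,6}
'c' @ 2: {7,8}
'c' @ 3: {}  — dead — no transitions
rest 'bde' ignored (set empty)
end set {} — state 1 not in

Answer: REJECT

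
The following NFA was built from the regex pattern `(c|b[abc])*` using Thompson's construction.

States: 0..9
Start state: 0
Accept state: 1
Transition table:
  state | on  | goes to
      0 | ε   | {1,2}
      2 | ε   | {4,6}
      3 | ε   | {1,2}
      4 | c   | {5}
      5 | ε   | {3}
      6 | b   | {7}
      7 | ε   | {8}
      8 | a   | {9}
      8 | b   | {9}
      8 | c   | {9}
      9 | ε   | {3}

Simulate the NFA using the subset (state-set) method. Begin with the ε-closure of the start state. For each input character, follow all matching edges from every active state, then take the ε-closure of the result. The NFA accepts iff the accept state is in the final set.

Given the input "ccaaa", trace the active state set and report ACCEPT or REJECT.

S₀ = ε-closure({0}) = {0,1,2,4,6}
'c' @ 1: {1,2,3,4,5,6}  [accepting]
'c' @ 2: {1,2,3,4,5,6}  [accepting]
'a' @ 3: {}  — no active states
rest 'aa' ignored (set empty)
after full input: {}  (accept=1 not in)

Answer: REJECT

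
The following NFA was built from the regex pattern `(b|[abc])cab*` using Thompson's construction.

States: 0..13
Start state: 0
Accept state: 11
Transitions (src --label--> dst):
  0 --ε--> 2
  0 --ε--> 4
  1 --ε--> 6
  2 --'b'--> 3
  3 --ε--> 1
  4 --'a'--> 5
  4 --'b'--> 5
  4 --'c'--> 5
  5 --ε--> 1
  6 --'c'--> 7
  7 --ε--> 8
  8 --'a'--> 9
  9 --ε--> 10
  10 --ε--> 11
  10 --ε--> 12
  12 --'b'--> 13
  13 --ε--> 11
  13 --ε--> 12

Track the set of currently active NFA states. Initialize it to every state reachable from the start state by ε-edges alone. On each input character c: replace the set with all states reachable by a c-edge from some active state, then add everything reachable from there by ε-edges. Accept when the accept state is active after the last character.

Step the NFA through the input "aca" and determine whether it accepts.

Answer: ACCEPT

Trace:
start: ε-closure({0}) = {0,2,4}
'a' @ 1: {1,5,6}
'c' @ 2: {7,8}
'a' @ 3: {9,10,11,12}  [accepting]
after full input: {9,10,11,12}  (accept=11 in)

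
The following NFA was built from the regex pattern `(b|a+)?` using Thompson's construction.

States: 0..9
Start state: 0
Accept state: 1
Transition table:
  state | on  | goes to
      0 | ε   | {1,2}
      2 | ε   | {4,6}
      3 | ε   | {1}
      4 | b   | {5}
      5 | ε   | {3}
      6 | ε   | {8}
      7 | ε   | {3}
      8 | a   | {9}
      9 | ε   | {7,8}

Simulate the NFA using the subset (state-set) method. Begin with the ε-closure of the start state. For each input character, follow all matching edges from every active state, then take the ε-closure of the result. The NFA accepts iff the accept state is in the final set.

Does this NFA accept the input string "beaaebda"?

initial (ε-close {0}): {0,1,2,4,6,8}
'b' @ 1: {1,3,5}  ✓accept
'e' @ 2: {}  — no active states
rest 'aaebda' ignored (set empty)
end set {} — state 1 not in

Answer: REJECT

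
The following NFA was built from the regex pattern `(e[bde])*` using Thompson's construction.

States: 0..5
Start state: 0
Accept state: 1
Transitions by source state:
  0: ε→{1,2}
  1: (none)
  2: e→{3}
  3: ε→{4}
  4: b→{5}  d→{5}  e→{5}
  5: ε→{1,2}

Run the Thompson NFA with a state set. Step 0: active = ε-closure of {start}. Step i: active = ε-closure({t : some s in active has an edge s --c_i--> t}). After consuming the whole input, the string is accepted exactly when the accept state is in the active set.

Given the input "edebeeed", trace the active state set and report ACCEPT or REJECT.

Answer: ACCEPT

Derivation:
S₀ = ε-closure({0}) = {0,1,2}
'e' @ 1: {3,4}
'd' @ 2: {1,2,5}  (accept∈set)
'e' @ 3: {3,4}
'b' @ 4: {1,2,5}  (accept∈set)
'e' @ 5: {3,4}
'e' @ 6: {1,2,5}  (accept∈set)
'e' @ 7: {3,4}
'd' @ 8: {1,2,5}  (accept∈set)
end set {1,2,5} — state 1 in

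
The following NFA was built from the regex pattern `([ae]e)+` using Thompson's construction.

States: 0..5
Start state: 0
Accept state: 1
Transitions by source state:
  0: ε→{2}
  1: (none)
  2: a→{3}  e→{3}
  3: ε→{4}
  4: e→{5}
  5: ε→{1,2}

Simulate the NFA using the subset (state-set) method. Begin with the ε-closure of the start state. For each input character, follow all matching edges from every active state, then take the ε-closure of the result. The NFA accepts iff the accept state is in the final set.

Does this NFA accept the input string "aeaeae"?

Answer: ACCEPT

Derivation:
start: ε-closure({0}) = {0,2}
'a' @ 1: {3,4}
'e' @ 2: {1,2,5}  (accept∈set)
'a' @ 3: {3,4}
'e' @ 4: {1,2,5}  (accept∈set)
'a' @ 5: {3,4}
'e' @ 6: {1,2,5}  (accept∈set)
end set {1,2,5} — state 1 in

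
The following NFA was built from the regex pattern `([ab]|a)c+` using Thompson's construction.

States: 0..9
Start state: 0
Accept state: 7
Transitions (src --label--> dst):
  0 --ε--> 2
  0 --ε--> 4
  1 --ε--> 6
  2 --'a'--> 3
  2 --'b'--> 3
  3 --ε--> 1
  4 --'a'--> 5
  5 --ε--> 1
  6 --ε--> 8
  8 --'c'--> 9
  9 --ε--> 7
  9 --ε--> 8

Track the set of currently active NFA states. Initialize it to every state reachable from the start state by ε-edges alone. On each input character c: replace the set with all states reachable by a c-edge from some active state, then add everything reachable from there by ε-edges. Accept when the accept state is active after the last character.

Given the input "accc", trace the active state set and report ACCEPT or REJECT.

start: ε-closure({0}) = {0,2,4}
'a' @ 1: {1,3,5,6,8}
'c' @ 2: {7,8,9}  ✓accept
'c' @ 3: {7,8,9}  ✓accept
'c' @ 4: {7,8,9}  ✓accept
after full input: {7,8,9}  (accept=7 in)

Answer: ACCEPT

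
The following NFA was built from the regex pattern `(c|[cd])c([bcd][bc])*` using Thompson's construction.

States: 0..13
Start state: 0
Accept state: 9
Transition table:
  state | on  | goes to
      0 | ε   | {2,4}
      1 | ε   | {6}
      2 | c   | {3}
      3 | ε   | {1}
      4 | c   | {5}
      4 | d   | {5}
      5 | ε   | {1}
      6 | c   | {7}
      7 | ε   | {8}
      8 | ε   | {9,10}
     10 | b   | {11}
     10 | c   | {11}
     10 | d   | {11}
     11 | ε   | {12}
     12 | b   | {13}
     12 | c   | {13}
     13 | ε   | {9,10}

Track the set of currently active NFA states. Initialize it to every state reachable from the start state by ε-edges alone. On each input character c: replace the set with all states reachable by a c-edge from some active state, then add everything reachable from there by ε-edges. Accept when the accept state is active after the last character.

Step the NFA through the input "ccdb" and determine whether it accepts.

start: ε-closure({0}) = {0,2,4}
'c' @ 1: {1,3,5,6}
'c' @ 2: {7,8,9,10}  ✓accept
'd' @ 3: {11,12}
'b' @ 4: {9,10,13}  ✓accept
final: {9,10,13}; accept 9 in set

Answer: ACCEPT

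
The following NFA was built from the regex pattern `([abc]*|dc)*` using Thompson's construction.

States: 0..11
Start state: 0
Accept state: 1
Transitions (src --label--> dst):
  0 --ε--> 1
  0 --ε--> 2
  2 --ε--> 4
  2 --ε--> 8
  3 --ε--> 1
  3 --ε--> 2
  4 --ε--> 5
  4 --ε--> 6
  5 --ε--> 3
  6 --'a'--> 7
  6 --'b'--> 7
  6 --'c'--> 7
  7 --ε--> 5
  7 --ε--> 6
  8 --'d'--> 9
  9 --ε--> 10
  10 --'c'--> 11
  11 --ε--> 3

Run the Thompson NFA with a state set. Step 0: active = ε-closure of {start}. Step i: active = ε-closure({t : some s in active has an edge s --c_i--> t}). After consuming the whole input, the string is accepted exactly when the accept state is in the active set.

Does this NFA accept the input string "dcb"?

Answer: ACCEPT

Derivation:
initial (ε-close {0}): {0,1,2,3,4,5,6,8}
'd' @ 1: {9,10}
'c' @ 2: {1,2,3,4,5,6,8,11}  [accepting]
'b' @ 3: {1,2,3,4,5,6,7,8}  [accepting]
end set {1,2,3,4,5,6,7,8} — state 1 in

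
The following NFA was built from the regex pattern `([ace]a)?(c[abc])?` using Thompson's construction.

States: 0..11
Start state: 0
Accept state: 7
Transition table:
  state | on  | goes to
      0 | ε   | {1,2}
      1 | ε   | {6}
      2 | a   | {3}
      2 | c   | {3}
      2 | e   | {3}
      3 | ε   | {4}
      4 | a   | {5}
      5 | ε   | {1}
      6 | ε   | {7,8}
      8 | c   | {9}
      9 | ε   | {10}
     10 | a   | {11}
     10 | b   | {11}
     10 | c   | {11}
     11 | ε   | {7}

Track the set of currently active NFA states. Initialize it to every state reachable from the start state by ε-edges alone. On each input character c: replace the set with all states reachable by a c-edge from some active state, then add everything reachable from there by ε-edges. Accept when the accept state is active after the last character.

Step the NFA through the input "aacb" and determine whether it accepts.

initial (ε-close {0}): {0,1,2,6,7,8}
'a' @ 1: {3,4}
'a' @ 2: {1,5,6,7,8}  (accept∈set)
'c' @ 3: {9,10}
'b' @ 4: {7,11}  (accept∈set)
after full input: {7,11}  (accept=7 in)

Answer: ACCEPT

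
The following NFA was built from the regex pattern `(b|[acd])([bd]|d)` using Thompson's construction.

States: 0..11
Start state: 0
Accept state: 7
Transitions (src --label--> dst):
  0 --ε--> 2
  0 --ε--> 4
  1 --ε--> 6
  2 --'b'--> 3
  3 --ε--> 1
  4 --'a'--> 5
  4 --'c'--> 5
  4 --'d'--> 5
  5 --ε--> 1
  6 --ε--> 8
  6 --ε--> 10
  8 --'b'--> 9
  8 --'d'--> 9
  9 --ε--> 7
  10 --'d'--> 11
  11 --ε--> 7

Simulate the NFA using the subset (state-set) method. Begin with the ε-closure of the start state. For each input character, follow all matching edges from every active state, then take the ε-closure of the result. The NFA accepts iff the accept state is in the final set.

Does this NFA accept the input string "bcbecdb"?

start: ε-closure({0}) = {0,2,4}
'b' @ 1: {1,3,6,8,10}
'c' @ 2: {}  — dead — no transitions
rest 'becdb' ignored (set empty)
end set {} — state 7 not in

Answer: REJECT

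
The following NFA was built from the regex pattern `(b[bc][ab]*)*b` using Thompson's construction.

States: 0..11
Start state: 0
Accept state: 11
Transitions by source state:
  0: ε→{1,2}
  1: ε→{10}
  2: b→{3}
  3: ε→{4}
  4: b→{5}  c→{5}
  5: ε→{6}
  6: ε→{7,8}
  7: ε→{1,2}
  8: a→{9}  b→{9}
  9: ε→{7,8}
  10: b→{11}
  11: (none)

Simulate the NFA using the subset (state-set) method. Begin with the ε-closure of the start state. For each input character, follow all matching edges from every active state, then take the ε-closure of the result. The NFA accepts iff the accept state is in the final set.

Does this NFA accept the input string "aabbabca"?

initial (ε-close {0}): {0,1,2,10}
'a' @ 1: {}  — no active states
rest 'abbabca' ignored (set empty)
end set {} — state 11 not in

Answer: REJECT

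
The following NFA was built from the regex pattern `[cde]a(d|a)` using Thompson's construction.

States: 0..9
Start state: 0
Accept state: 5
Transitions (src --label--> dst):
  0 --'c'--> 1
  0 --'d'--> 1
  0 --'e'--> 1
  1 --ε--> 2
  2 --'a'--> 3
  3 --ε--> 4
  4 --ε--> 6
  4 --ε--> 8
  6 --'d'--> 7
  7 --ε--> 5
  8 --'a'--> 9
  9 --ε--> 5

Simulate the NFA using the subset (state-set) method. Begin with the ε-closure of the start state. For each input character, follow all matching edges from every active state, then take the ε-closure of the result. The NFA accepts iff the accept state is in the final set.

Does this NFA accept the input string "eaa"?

S₀ = ε-closure({0}) = {0}
'e' @ 1: {1,2}
'a' @ 2: {3,4,6,8}
'a' @ 3: {5,9}  [accepting]
after full input: {5,9}  (accept=5 in)

Answer: ACCEPT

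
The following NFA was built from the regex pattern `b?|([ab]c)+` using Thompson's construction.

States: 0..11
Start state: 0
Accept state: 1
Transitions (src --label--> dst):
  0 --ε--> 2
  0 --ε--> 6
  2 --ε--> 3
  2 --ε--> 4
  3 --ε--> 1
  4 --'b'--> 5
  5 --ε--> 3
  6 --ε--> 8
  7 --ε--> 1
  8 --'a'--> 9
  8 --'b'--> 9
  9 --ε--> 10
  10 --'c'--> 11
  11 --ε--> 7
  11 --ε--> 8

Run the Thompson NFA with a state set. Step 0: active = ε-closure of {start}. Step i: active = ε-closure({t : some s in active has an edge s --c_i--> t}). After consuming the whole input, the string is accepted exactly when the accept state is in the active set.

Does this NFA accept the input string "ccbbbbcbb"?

Answer: REJECT

Trace:
initial (ε-close {0}): {0,1,2,3,4,6,8}
'c' @ 1: {}  — dead — no transitions
rest 'cbbbbcbb' ignored (set empty)
end set {} — state 1 not in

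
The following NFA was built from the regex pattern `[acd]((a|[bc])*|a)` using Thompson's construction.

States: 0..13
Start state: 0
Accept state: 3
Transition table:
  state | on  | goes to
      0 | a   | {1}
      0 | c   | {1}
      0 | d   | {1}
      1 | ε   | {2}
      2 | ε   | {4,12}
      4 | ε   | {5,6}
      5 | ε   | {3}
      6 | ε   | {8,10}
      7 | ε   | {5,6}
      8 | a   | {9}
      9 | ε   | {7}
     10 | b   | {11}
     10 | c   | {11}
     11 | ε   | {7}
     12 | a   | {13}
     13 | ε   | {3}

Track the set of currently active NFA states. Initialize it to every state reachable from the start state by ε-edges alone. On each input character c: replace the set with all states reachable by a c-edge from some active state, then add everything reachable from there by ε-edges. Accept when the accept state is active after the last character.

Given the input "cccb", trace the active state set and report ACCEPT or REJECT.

Answer: ACCEPT

Derivation:
initial (ε-close {0}): {0}
'c' @ 1: {1,2,3,4,5,6,8,10,12}  (accept∈set)
'c' @ 2: {3,5,6,7,8,10,11}  (accept∈set)
'c' @ 3: {3,5,6,7,8,10,11}  (accept∈set)
'b' @ 4: {3,5,6,7,8,10,11}  (accept∈set)
end set {3,5,6,7,8,10,11} — state 3 in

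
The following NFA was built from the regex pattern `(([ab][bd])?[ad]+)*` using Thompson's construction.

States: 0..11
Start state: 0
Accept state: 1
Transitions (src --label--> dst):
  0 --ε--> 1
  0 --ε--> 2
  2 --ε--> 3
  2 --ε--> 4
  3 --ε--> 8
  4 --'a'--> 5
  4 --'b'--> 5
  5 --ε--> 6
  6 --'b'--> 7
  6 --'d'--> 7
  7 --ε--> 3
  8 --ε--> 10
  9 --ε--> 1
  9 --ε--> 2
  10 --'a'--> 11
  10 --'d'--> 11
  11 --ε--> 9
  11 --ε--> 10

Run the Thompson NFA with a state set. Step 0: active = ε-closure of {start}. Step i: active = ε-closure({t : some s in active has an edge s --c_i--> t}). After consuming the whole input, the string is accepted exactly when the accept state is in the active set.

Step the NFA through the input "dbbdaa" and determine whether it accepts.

initial (ε-close {0}): {0,1,2,3,4,8,10}
'd' @ 1: {1,2,3,4,8,9,10,11}  [accepting]
'b' @ 2: {5,6}
'b' @ 3: {3,7,8,10}
'd' @ 4: {1,2,3,4,8,9,10,11}  [accepting]
'a' @ 5: {1,2,3,4,5,6,8,9,10,11}  [accepting]
'a' @ 6: {1,2,3,4,5,6,8,9,10,11}  [accepting]
after full input: {1,2,3,4,5,6,8,9,10,11}  (accept=1 in)

Answer: ACCEPT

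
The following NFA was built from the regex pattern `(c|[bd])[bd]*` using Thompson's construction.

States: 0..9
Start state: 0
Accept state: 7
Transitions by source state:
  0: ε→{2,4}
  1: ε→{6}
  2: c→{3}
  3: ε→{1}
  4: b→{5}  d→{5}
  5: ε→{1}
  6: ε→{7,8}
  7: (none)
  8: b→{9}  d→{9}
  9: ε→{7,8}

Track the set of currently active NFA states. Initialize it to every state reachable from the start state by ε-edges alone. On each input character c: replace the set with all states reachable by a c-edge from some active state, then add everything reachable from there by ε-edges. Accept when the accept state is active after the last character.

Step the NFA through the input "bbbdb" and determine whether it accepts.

Answer: ACCEPT

Derivation:
start: ε-closure({0}) = {0,2,4}
'b' @ 1: {1,5,6,7,8}  [accepting]
'b' @ 2: {7,8,9}  [accepting]
'b' @ 3: {7,8,9}  [accepting]
'd' @ 4: {7,8,9}  [accepting]
'b' @ 5: {7,8,9}  [accepting]
final: {7,8,9}; accept 7 in set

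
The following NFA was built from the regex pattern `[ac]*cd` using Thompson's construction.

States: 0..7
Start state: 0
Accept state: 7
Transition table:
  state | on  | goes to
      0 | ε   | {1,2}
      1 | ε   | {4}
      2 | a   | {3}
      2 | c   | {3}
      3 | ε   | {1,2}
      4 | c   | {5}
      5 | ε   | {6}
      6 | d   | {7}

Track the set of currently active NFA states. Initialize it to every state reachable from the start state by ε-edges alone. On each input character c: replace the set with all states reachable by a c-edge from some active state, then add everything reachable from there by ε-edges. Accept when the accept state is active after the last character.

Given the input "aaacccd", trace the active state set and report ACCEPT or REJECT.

start: ε-closure({0}) = {0,1,2,4}
'a' @ 1: {1,2,3,4}
'a' @ 2: {1,2,3,4}
'a' @ 3: {1,2,3,4}
'c' @ 4: {1,2,3,4,5,6}
'c' @ 5: {1,2,3,4,5,6}
'c' @ 6: {1,2,3,4,5,6}
'd' @ 7: {7}  ✓accept
end set {7} — state 7 in

Answer: ACCEPT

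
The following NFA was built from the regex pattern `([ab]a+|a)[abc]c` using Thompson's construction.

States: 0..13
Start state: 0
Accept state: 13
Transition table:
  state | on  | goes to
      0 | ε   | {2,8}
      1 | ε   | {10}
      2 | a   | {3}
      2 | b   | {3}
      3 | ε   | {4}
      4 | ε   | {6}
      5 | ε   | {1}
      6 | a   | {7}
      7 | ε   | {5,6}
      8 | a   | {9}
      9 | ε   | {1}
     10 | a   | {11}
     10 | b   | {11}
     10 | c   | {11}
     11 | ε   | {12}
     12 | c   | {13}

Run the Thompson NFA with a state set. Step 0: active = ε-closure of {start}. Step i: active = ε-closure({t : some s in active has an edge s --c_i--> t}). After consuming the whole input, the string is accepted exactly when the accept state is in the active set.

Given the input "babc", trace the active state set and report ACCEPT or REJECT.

initial (ε-close {0}): {0,2,8}
'b' @ 1: {3,4,6}
'a' @ 2: {1,5,6,7,10}
'b' @ 3: {11,12}
'c' @ 4: {13}  [accepting]
final: {13}; accept 13 in set

Answer: ACCEPT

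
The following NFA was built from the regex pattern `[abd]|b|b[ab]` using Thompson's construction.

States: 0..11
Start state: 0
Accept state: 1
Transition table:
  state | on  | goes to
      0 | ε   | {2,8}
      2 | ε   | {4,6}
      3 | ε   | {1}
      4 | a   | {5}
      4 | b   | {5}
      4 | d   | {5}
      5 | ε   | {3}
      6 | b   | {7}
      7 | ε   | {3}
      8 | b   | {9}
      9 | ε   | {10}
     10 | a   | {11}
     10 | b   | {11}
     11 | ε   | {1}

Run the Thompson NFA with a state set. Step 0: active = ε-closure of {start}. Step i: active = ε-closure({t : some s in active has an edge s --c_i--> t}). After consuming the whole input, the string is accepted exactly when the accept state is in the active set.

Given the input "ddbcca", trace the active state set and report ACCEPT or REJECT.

Answer: REJECT

Trace:
start: ε-closure({0}) = {0,2,4,6,8}
'd' @ 1: {1,3,5}  [accepting]
'd' @ 2: {}  — state set empty
rest 'bcca' ignored (set empty)
after full input: {}  (accept=1 not in)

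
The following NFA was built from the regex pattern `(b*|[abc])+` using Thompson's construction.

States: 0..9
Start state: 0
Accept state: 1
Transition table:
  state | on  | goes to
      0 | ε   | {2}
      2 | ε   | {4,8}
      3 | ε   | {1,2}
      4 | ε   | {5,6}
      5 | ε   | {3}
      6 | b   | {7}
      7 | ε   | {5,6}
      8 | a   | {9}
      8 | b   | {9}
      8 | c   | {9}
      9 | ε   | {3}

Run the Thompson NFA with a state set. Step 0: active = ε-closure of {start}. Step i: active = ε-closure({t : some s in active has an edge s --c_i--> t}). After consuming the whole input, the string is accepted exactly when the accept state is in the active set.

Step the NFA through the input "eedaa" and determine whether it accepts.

Answer: REJECT

Trace:
S₀ = ε-closure({0}) = {0,1,2,3,4,5,6,8}
'e' @ 1: {}  — dead — no transitions
rest 'edaa' ignored (set empty)
after full input: {}  (accept=1 not in)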